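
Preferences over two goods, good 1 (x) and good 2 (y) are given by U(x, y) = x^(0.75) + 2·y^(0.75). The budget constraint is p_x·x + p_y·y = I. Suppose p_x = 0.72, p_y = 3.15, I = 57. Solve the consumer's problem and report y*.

MU_x ∝ x^(-0.25), MU_y ∝ 2·y^(-0.25), so MRS = (1/2)·(y/x)^(0.25) = p_x/p_y.
Solve for the ratio: y/x = [2·p_x/p_y]^(4).
With the ratio pinned down, the budget gives x* = I/(p_x + p_y·(y/x)) and y* = (y/x)·x*.
Numerically y/x = 0.043672, so x* = 57/(0.72 + 3.15·0.043672) = 66.467 and y* = 0.043672·66.467 = 2.9028.

y* = 2.9028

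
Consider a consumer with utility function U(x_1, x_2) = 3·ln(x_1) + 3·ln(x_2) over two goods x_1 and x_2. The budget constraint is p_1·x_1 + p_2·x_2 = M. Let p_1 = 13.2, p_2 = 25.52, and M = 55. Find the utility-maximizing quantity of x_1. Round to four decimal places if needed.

Tangency: MRS = x_2/x_1 = p_1/p_2.
Rearranging, p_2·x_2 = p_1·x_1. Substituting into the budget gives p_1·x_1·(1 + 1) = M.
Demand: x_1*(p_1,p_2,M) = 0.5·M/p_1 and x_2* = 0.5·M/p_2.
At p_1=13.2, p_2=25.52, M=55: x_1* = 0.5·55/13.2 = 2.0833.

x_1* = 2.0833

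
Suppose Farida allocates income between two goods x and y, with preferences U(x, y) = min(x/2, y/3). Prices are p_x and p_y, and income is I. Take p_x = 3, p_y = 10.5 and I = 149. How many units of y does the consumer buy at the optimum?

Leontief preferences: the optimum is at the kink where x/2 = y/3, i.e. y = (3/2)·x.
Budget: p_x·x + p_y·(3/2)·x = I, so (2·p_x + 3·p_y)·x = 2·I.
Demand: x*(p_x,p_y,I) = 2·I/(2·p_x + 3·p_y), y* = 3·I/(2·p_x + 3·p_y).
Here 2·3 + 3·10.5 = 37.5, giving y* = 11.92.

y* = 11.92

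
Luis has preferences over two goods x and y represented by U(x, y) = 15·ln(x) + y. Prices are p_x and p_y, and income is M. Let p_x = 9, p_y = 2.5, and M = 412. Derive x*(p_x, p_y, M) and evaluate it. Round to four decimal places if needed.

x* = 4.1667

MU_x = 15/x, MU_y = 1. Tangency: 15/x = p_x/p_y.
So x*(p_x,p_y) = 15·p_y/p_x, independent of income; and y* = (M − 15·p_y)/p_y.
At the given prices: x* = 15·2.5/9 = 4.1667.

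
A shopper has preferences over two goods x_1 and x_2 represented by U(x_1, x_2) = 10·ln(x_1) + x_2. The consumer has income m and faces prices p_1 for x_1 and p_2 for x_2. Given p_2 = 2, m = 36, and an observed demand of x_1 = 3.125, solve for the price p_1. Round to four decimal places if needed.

p_1 = 6.4

Set MRS = p_1/p_2: (10/x_1)/1 = p_1/p_2.
So x_1*(p_1,p_2) = 10·p_2/p_1, independent of income; and x_2* = (m − 10·p_2)/p_2.
Set x_1* = 3.125 in the demand function and solve for p_1: p_1 = 6.4.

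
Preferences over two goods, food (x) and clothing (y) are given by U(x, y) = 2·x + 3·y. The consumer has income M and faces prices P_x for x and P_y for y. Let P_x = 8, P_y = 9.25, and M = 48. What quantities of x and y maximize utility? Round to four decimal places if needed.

Perfect substitutes: compare marginal utility per dollar. 2/P_x vs 3/P_y → 0.25 vs 0.3243.
y gives more utility per dollar, so spend all income on y: y* = M/P_y, x* = 0.
Numerically: x* = 0, y* = 5.1892.

x* = 0, y* = 5.1892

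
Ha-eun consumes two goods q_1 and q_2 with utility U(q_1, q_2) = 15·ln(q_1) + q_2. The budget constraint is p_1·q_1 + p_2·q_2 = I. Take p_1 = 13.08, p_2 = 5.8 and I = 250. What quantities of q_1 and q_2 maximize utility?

So q_1*(p_1,p_2) = 15·p_2/p_1, independent of income; and q_2* = (I − 15·p_2)/p_2.
At the given prices: q_1* = 15·5.8/13.08 = 6.6514, and q_2* = 28.1034.

q_1* = 6.6514, q_2* = 28.1034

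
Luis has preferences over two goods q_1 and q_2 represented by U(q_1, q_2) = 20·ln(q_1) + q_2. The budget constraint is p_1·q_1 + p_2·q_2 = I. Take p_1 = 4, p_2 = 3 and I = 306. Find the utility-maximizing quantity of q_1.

MU_q_1 = 20/q_1, MU_q_2 = 1. Tangency: 20/q_1 = p_1/p_2.
So q_1*(p_1,p_2) = 20·p_2/p_1, independent of income; and q_2* = (I − 20·p_2)/p_2.
At the given prices: q_1* = 20·3/4 = 15.

q_1* = 15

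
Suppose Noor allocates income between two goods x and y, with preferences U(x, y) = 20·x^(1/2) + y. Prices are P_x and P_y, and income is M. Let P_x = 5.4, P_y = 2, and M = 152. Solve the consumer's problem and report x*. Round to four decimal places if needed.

x* = 13.7174

Plugging in: x* = (10·2/5.4)² = 13.7174.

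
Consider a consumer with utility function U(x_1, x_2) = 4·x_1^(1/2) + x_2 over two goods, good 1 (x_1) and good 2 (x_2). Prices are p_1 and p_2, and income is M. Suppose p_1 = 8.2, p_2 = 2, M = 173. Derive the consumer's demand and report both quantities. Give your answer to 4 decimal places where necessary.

Set MRS = p_1/p_2: 2·x_1^(−1/2) = p_1/p_2.
Thus x_1* = (2·p_2/p_1)² — independent of M — with the rest of income spent on x_2.
Plugging in: x_1* = (2·2/8.2)² = 0.238, x_2* = 85.5244.

x_1* = 0.238, x_2* = 85.5244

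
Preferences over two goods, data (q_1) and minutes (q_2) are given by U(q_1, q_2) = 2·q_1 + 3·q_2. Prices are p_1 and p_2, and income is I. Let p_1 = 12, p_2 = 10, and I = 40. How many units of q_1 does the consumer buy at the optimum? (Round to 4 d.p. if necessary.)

q_1* = 0

q_2 gives more utility per dollar, so spend all income on q_2: q_2* = I/p_2, q_1* = 0.
Numerically: q_1* = 0, q_2* = 4.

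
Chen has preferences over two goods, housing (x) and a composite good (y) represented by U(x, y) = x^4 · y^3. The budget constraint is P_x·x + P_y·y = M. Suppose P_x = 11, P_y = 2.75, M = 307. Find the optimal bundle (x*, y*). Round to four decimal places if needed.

x* = 15.9481, y* = 47.8442

Demand: x*(P_x,P_y,M) = 4/7·M/P_x and y* = 3/7·M/P_y.
At P_x=11, P_y=2.75, M=307: x* = 4/7·307/11 = 15.9481, y* = 47.8442.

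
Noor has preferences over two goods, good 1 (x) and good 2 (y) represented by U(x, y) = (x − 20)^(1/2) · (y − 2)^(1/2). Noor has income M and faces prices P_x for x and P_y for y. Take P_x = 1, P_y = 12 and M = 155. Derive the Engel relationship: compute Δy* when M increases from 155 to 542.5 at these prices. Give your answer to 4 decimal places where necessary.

Discretionary income = 155 − 20·1 − 2·12 = 111; y* = 2 + 0.5·111/12 = 6.625.
At M' = 542.5: y* = 22.7708. Change: 22.7708 − 6.625 = 16.1458.

Δy* = 16.1458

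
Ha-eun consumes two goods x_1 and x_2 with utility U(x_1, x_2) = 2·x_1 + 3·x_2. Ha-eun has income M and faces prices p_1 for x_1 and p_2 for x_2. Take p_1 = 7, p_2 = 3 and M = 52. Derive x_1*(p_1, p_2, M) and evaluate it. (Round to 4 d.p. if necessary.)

x_1* = 0

Linear utility — the consumer picks whichever good has higher MU/price: 2/7 = 0.2857 vs 3/3 = 1.
x_2 gives more utility per dollar, so spend all income on x_2: x_2* = M/p_2, x_1* = 0.
Numerically: x_1* = 0, x_2* = 17.3333.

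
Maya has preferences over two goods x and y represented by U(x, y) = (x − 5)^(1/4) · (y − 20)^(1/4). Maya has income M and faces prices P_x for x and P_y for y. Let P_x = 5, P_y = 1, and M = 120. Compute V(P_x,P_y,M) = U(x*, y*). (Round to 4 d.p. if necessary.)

V = 4.0952

MRS = (y−20)/(x−5). Tangency with P_x/P_y gives y−20 = (P_x/P_y)·(x−5).
Substituting into the budget: x* = 5 + 0.5·(M − 5·P_x − 20·P_y)/P_x, and y* = 20 + 0.5·(…)/P_y.
Discretionary income = 120 − 5·5 − 20·1 = 75; x* = 5 + 0.5·75/5 = 12.5; y* = 20 + 0.5·75/1 = 57.5.
Utility at the optimum: U(12.5, 57.5) = 4.0952.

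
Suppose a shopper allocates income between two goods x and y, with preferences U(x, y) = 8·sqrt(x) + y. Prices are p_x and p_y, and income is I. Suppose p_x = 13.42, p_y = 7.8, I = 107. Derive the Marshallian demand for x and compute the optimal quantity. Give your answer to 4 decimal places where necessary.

x* = 5.4051

Set MRS = p_x/p_y: 4·x^(−1/2) = p_x/p_y.
Thus x* = (4·p_y/p_x)² — independent of I — with the rest of income spent on y.
Plugging in: x* = (4·7.8/13.42)² = 5.4051.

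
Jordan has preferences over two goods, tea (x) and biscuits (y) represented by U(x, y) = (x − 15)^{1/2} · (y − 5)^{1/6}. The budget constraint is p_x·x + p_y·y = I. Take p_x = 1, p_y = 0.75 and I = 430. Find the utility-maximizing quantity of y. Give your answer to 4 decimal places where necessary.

Substituting into the budget: x* = 15 + 0.75·(I − 15·p_x − 5·p_y)/p_x, and y* = 5 + 0.25·(…)/p_y.
Discretionary income = 430 − 15·1 − 5·0.75 = 411.25; y* = 5 + 0.25·411.25/0.75 = 142.0833.

y* = 142.0833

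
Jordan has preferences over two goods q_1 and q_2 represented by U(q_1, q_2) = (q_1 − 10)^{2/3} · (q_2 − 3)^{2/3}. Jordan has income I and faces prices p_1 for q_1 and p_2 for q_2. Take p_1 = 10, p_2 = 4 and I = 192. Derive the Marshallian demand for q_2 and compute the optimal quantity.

Discretionary income = 192 − 10·10 − 3·4 = 80; q_2* = 3 + 0.5·80/4 = 13.

q_2* = 13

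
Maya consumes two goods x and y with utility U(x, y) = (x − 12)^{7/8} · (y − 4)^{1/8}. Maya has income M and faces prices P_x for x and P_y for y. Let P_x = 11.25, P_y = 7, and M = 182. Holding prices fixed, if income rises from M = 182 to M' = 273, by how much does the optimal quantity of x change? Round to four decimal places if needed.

Let x' = x−12, y' = y−4. MRS = 7·y'/x' = P_x/P_y.
Substituting into the budget: x* = 12 + 0.875·(M − 12·P_x − 4·P_y)/P_x, and y* = 4 + 0.125·(…)/P_y.
Discretionary income = 182 − 12·11.25 − 4·7 = 19; x* = 12 + 0.875·19/11.25 = 13.4778.
At M' = 273: x* = 20.5556. Change: 20.5556 − 13.4778 = 7.0778.

Δx* = 7.0778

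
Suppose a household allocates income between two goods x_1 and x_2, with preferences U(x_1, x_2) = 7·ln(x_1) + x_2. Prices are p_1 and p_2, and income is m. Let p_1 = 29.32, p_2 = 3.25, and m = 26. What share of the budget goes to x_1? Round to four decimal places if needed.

So x_1*(p_1,p_2) = 7·p_2/p_1, independent of income; and x_2* = (m − 7·p_2)/p_2.
At the given prices: x_1* = 7·3.25/29.32 = 0.7759, and x_2* = 1.
Expenditure on x_1: 29.32·0.7759 = 22.75; share = 0.875.

share on x_1 = 0.875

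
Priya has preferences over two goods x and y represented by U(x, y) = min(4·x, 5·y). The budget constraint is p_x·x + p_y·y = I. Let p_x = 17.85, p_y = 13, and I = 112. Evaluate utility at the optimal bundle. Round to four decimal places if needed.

V = 15.8584

Here 5·17.85 + 4·13 = 141.25, giving x* = 3.9646 and y* = 3.1717.
Utility at the optimum: U(3.9646, 3.1717) = 15.8584.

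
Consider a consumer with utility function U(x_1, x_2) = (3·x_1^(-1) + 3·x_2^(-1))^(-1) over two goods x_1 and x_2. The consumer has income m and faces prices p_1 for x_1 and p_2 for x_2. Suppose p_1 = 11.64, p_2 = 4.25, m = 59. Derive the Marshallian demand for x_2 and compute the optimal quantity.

From the CES first-order condition, (x_2/x_1)^(2) = p_1/p_2.
Solve for the ratio: x_2/x_1 = [p_1/p_2]^(0.5).
Substitute x_2 = (x_2/x_1)·x_1 into the budget: x_1* = m/(p_1 + p_2·(x_2/x_1)).
Numerically x_2/x_1 = 1.654939, so x_1* = 59/(11.64 + 4.25·1.654939) = 3.1596 and x_2* = 1.654939·3.1596 = 5.2289.

x_2* = 5.2289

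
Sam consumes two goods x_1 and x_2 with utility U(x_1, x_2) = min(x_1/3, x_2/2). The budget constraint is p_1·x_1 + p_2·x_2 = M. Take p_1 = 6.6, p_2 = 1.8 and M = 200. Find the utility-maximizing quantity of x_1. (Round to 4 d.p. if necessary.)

x_1* = 25.641

Demand: x_1*(p_1,p_2,M) = 3·M/(3·p_1 + 2·p_2), x_2* = 2·M/(3·p_1 + 2·p_2).
Here 3·6.6 + 2·1.8 = 23.4, giving x_1* = 25.641.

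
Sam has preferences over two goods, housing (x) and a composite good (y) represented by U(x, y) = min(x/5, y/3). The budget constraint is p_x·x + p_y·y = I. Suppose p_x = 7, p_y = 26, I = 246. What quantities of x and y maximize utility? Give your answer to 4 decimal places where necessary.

With perfect complements, no substitution: consume in ratio x:y = 5:3.
Budget: p_x·x + p_y·(3/5)·x = I, so (5·p_x + 3·p_y)·x = 5·I.
Demand: x*(p_x,p_y,I) = 5·I/(5·p_x + 3·p_y), y* = 3·I/(5·p_x + 3·p_y).
Here 5·7 + 3·26 = 113, giving x* = 10.885 and y* = 6.531.

x* = 10.885, y* = 6.531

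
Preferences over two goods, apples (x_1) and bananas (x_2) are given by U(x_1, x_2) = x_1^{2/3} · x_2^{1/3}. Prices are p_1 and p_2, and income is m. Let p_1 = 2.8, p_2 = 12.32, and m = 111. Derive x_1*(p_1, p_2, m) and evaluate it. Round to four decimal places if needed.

x_1* = 26.4286

The MRS is 2·x_2/x_1. Set MRS = p_1/p_2.
Rearranging, p_2·x_2 = (1/2)·p_1·x_1. Substituting into the budget gives p_1·x_1·(1 + (1/2)) = m.
Demand: x_1*(p_1,p_2,m) = 2/3·m/p_1 and x_2* = 1/3·m/p_2.
At p_1=2.8, p_2=12.32, m=111: x_1* = 2/3·111/2.8 = 26.4286.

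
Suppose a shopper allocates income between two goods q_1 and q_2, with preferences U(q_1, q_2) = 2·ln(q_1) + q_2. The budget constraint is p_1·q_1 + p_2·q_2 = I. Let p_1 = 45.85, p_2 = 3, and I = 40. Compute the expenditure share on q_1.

Set MRS = p_1/p_2: (2/q_1)/1 = p_1/p_2.
So q_1*(p_1,p_2) = 2·p_2/p_1, independent of income; and q_2* = (I − 2·p_2)/p_2.
At the given prices: q_1* = 2·3/45.85 = 0.1309, and q_2* = 11.3333.
Expenditure on q_1: 45.85·0.1309 = 6; share = 0.15.

share on q_1 = 0.15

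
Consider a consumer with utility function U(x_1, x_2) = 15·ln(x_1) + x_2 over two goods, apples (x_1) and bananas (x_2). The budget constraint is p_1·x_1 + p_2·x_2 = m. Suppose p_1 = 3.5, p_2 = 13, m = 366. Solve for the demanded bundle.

MU_x_1 = 15/x_1, MU_x_2 = 1. Tangency: 15/x_1 = p_1/p_2.
So x_1*(p_1,p_2) = 15·p_2/p_1, independent of income; and x_2* = (m − 15·p_2)/p_2.
At the given prices: x_1* = 15·13/3.5 = 55.7143, and x_2* = 13.1538.

x_1* = 55.7143, x_2* = 13.1538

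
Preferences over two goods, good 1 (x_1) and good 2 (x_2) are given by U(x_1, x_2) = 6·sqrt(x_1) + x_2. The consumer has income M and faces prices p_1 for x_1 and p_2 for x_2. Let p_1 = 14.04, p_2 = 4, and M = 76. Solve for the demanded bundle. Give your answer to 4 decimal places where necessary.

x_1* = 0.7305, x_2* = 16.4359

Thus x_1* = (3·p_2/p_1)² — independent of M — with the rest of income spent on x_2.
Plugging in: x_1* = (3·4/14.04)² = 0.7305, x_2* = 16.4359.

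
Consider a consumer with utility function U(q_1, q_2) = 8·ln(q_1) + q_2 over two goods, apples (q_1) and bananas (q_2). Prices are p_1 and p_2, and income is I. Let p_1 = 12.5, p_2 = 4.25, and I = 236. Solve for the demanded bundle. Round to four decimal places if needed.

Set MRS = p_1/p_2: (8/q_1)/1 = p_1/p_2.
So q_1*(p_1,p_2) = 8·p_2/p_1, independent of income; and q_2* = (I − 8·p_2)/p_2.
At the given prices: q_1* = 8·4.25/12.5 = 2.72, and q_2* = 47.5294.

q_1* = 2.72, q_2* = 47.5294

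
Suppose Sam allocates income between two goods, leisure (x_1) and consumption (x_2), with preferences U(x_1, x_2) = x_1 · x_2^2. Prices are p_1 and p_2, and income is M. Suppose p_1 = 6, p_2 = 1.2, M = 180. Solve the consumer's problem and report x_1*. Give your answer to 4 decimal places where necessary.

MU_x_1/MU_x_2 = (x_2)/(2·x_1); tangency sets this equal to p_1/p_2.
Rearranging, p_2·x_2 = 2·p_1·x_1. Substituting into the budget gives p_1·x_1·(1 + 2) = M.
Demand: x_1*(p_1,p_2,M) = 1/3·M/p_1 and x_2* = 2/3·M/p_2.
At p_1=6, p_2=1.2, M=180: x_1* = 1/3·180/6 = 10.

x_1* = 10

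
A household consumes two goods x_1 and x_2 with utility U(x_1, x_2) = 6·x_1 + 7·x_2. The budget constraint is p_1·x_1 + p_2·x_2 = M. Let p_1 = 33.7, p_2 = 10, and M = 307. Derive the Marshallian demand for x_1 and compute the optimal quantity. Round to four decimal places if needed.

x_1* = 0

Linear utility — the consumer picks whichever good has higher MU/price: 6/33.7 = 0.178 vs 7/10 = 0.7.
x_2 gives more utility per dollar, so spend all income on x_2: x_2* = M/p_2, x_1* = 0.
Numerically: x_1* = 0, x_2* = 30.7.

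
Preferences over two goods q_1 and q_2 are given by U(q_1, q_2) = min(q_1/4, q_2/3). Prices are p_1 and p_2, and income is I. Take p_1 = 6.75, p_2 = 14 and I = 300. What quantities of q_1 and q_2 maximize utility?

q_1* = 17.3913, q_2* = 13.0435

Demand: q_1*(p_1,p_2,I) = 4·I/(4·p_1 + 3·p_2), q_2* = 3·I/(4·p_1 + 3·p_2).
Here 4·6.75 + 3·14 = 69, giving q_1* = 17.3913 and q_2* = 13.0435.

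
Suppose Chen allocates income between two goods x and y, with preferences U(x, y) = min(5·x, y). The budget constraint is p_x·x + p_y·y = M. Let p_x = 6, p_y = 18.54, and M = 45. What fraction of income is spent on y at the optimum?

Leontief preferences: the optimum is at the kink where x/1 = y/5, i.e. y = 5·x.
Budget: p_x·x + p_y·5·x = M, so (p_x + 5·p_y)·x = M.
Demand: x*(p_x,p_y,M) = M/(p_x + 5·p_y), y* = 5·M/(p_x + 5·p_y).
Here 6 + 5·18.54 = 98.7, giving x* = 0.4559 and y* = 2.2796.
Expenditure on y: 18.54·2.2796 = 42.2644; share = 0.9392.

share on y = 0.9392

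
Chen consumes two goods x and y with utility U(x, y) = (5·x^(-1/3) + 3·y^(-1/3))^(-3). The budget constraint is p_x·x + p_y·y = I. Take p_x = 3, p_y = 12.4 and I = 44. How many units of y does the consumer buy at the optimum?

y* = 1.749

MU_x ∝ 5·x^(-4/3), MU_y ∝ 3·y^(-4/3), so MRS = (5/3)·(y/x)^(4/3) = p_x/p_y.
Solve for the ratio: y/x = [(3/5)·p_x/p_y]^(0.75).
With the ratio pinned down, the budget gives x* = I/(p_x + p_y·(y/x)) and y* = (y/x)·x*.
Numerically y/x = 0.235173, so x* = 44/(3 + 12.4·0.235173) = 7.4373 and y* = 0.235173·7.4373 = 1.749.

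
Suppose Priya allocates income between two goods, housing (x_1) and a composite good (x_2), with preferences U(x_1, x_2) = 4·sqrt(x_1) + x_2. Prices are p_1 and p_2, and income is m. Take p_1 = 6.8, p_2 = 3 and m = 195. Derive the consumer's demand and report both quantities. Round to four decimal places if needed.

x_1* = 0.7785, x_2* = 63.2353

Set MRS = p_1/p_2: 2·x_1^(−1/2) = p_1/p_2.
Thus x_1* = (2·p_2/p_1)² — independent of m — with the rest of income spent on x_2.
Plugging in: x_1* = (2·3/6.8)² = 0.7785, x_2* = 63.2353.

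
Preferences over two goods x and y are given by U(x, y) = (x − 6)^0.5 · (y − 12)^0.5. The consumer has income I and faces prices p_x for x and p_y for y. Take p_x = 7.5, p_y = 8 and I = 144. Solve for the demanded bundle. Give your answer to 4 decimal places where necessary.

x* = 6.2, y* = 12.1875

This is Cobb-Douglas in (x−6, y−12): tangency gives 0.5·p_y·(y−12) = 0.5·p_x·(x−6).
After buying the subsistence bundle (6, 12), a share 0.5 of the remaining income goes to x: x* = 6 + 0.5·(I − 6p_x − 12p_y)/p_x.
Discretionary income = 144 − 6·7.5 − 12·8 = 3; x* = 6 + 0.5·3/7.5 = 6.2; y* = 12 + 0.5·3/8 = 12.1875.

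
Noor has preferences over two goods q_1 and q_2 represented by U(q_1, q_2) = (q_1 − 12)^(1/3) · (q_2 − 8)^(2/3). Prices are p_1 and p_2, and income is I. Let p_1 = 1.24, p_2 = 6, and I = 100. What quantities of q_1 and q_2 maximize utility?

q_1* = 21.9785, q_2* = 12.1244

MRS = (1/2)·(q_2−8)/(q_1−12). Tangency with p_1/p_2 gives q_2−8 = 2·(p_1/p_2)·(q_1−12).
Substituting into the budget: q_1* = 12 + 1/3·(I − 12·p_1 − 8·p_2)/p_1, and q_2* = 8 + 2/3·(…)/p_2.
Discretionary income = 100 − 12·1.24 − 8·6 = 37.12; q_1* = 12 + 1/3·37.12/1.24 = 21.9785; q_2* = 8 + 2/3·37.12/6 = 12.1244.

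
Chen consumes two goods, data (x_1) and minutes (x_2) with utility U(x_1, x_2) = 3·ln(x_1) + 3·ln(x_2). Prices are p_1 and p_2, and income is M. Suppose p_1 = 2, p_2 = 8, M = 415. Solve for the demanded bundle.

x_1* = 103.75, x_2* = 25.9375

Demand: x_1*(p_1,p_2,M) = 0.5·M/p_1 and x_2* = 0.5·M/p_2.
At p_1=2, p_2=8, M=415: x_1* = 0.5·415/2 = 103.75, x_2* = 25.9375.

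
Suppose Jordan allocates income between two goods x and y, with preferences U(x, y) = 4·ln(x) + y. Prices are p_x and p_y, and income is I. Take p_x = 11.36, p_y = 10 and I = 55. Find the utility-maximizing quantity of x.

x* = 3.5211

So x*(p_x,p_y) = 4·p_y/p_x, independent of income; and y* = (I − 4·p_y)/p_y.
At the given prices: x* = 4·10/11.36 = 3.5211.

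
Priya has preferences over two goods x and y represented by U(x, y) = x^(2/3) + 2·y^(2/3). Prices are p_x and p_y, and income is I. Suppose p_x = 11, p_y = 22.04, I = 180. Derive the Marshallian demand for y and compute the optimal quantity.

From the CES first-order condition, (1/2)·(y/x)^(1/3) = p_x/p_y.
Hence y/x = (2·p_x/p_y)^(1/(1/3)), i.e. raised to the 3 power.
With the ratio pinned down, the budget gives x* = I/(p_x + p_y·(y/x)) and y* = (y/x)·x*.
Numerically y/x = 0.994565, so x* = 180/(11 + 22.04·0.994565) = 5.4678 and y* = 0.994565·5.4678 = 5.438.

y* = 5.438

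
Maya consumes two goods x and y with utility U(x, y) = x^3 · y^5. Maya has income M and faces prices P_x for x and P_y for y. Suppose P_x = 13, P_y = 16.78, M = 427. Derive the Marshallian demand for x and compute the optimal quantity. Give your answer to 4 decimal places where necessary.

x* = 12.3173

Demand: x*(P_x,P_y,M) = 0.375·M/P_x and y* = 0.625·M/P_y.
At P_x=13, P_y=16.78, M=427: x* = 0.375·427/13 = 12.3173.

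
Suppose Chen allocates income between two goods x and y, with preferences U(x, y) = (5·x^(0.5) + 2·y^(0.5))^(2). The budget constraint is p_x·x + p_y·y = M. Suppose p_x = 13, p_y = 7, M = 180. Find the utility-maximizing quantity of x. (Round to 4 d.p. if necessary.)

x* = 10.6743

Numerically y/x = 0.551837, so x* = 180/(13 + 7·0.551837) = 10.6743.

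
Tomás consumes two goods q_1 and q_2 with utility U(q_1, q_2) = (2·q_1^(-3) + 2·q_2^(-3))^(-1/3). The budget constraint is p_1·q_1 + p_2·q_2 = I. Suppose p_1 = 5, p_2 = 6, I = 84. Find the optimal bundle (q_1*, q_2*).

q_1* = 7.8266, q_2* = 7.4778

Substitute q_2 = (q_2/q_1)·q_1 into the budget: q_1* = I/(p_1 + p_2·(q_2/q_1)).
Numerically q_2/q_1 = 0.955443, so q_1* = 84/(5 + 6·0.955443) = 7.8266 and q_2* = 0.955443·7.8266 = 7.4778.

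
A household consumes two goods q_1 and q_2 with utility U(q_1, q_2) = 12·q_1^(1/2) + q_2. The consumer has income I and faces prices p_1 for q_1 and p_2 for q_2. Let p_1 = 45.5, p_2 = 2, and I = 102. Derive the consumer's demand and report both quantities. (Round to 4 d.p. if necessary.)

q_1* = 0.0696, q_2* = 49.4176

MU_q_1 = 6/√q_1, MU_q_2 = 1. Tangency: 6/√q_1 = p_1/p_2.
Thus q_1* = (6·p_2/p_1)² — independent of I — with the rest of income spent on q_2.
Plugging in: q_1* = (6·2/45.5)² = 0.0696, q_2* = 49.4176.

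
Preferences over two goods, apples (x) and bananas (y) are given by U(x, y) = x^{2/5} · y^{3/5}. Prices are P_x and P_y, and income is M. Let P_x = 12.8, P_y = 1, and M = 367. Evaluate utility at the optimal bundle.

Demand: x*(P_x,P_y,M) = 0.4·M/P_x and y* = 0.6·M/P_y.
At P_x=12.8, P_y=1, M=367: x* = 0.4·367/12.8 = 11.4688, y* = 220.2.
Utility at the optimum: U(11.4688, 220.2) = 67.53.

V = 67.53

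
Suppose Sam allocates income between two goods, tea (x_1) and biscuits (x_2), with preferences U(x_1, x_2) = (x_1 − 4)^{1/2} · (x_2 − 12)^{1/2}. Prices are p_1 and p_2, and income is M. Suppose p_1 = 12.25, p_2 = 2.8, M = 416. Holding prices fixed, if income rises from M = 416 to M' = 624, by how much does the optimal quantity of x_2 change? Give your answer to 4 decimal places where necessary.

Δx_2* = 37.1429

This is Cobb-Douglas in (x_1−4, x_2−12): tangency gives 0.5·p_2·(x_2−12) = 0.5·p_1·(x_1−4).
After buying the subsistence bundle (4, 12), a share 0.5 of the remaining income goes to x_1: x_1* = 4 + 0.5·(M − 4p_1 − 12p_2)/p_1.
Discretionary income = 416 − 4·12.25 − 12·2.8 = 333.4; x_2* = 12 + 0.5·333.4/2.8 = 71.5357.
At M' = 624: x_2* = 108.6786. Change: 108.6786 − 71.5357 = 37.1429.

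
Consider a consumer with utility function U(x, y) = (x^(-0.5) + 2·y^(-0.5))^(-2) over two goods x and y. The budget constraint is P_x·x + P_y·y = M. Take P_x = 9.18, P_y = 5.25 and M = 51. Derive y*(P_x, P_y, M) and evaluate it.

y* = 5.5228

MU_x ∝ x^(-1.5), MU_y ∝ 2·y^(-1.5), so MRS = (1/2)·(y/x)^(1.5) = P_x/P_y.
Solve for the ratio: y/x = [2·P_x/P_y]^(2/3).
Substitute y = (y/x)·x into the budget: x* = M/(P_x + P_y·(y/x)).
Numerically y/x = 2.303963, so x* = 51/(9.18 + 5.25·2.303963) = 2.3971 and y* = 2.303963·2.3971 = 5.5228.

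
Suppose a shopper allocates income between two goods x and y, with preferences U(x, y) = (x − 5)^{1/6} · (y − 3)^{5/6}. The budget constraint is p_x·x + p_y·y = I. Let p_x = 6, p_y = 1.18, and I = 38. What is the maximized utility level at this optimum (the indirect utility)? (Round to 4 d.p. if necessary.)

Let x' = x−5, y' = y−3. MRS = (1/5)·y'/x' = p_x/p_y.
Substituting into the budget: x* = 5 + 1/6·(I − 5·p_x − 3·p_y)/p_x, and y* = 3 + 5/6·(…)/p_y.
Discretionary income = 38 − 5·6 − 3·1.18 = 4.46; x* = 5 + 1/6·4.46/6 = 5.1239; y* = 3 + 5/6·4.46/1.18 = 6.1497.
Utility at the optimum: U(5.1239, 6.1497) = 1.8368.

V = 1.8368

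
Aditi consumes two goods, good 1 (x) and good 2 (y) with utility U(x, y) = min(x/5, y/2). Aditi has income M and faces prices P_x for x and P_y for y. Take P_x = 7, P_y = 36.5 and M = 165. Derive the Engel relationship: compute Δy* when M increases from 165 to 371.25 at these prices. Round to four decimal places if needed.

With perfect complements, no substitution: consume in ratio x:y = 5:2.
Budget: P_x·x + P_y·(2/5)·x = M, so (5·P_x + 2·P_y)·x = 5·M.
Demand: x*(P_x,P_y,M) = 5·M/(5·P_x + 2·P_y), y* = 2·M/(5·P_x + 2·P_y).
Here 5·7 + 2·36.5 = 108, giving y* = 3.0556.
At M' = 371.25: y* = 6.875. Change: 6.875 − 3.0556 = 3.8194.

Δy* = 3.8194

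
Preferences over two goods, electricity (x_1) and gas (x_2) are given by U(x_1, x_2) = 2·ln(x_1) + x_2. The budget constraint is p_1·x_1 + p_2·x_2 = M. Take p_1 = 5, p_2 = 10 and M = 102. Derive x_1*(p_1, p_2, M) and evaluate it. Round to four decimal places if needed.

MU_x_1 = 2/x_1, MU_x_2 = 1. Tangency: 2/x_1 = p_1/p_2.
So x_1*(p_1,p_2) = 2·p_2/p_1, independent of income; and x_2* = (M − 2·p_2)/p_2.
At the given prices: x_1* = 2·10/5 = 4.

x_1* = 4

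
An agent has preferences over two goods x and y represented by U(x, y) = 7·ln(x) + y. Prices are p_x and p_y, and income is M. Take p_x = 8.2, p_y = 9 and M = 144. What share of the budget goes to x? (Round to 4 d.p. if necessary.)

share on x = 0.4375

MU_x = 7/x, MU_y = 1. Tangency: 7/x = p_x/p_y.
So x*(p_x,p_y) = 7·p_y/p_x, independent of income; and y* = (M − 7·p_y)/p_y.
At the given prices: x* = 7·9/8.2 = 7.6829, and y* = 9.
Expenditure on x: 8.2·7.6829 = 63; share = 0.4375.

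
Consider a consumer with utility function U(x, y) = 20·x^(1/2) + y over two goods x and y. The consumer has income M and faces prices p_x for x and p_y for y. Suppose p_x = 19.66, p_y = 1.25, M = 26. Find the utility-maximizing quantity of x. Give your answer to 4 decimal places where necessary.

MU_x = 10/√x, MU_y = 1. Tangency: 10/√x = p_x/p_y.
Solve: √x = 10·p_y/p_x, so x*(p_x,p_y) = (10·p_y/p_x)², and y* = (M − p_x·x*)/p_y.
Plugging in: x* = (10·1.25/19.66)² = 0.4043.

x* = 0.4043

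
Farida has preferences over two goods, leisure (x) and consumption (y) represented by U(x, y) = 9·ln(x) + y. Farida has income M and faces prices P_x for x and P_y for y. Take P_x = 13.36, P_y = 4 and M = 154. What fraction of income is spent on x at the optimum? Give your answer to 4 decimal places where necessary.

share on x = 0.2338

Set MRS = P_x/P_y: (9/x)/1 = P_x/P_y.
So x*(P_x,P_y) = 9·P_y/P_x, independent of income; and y* = (M − 9·P_y)/P_y.
At the given prices: x* = 9·4/13.36 = 2.6946, and y* = 29.5.
Expenditure on x: 13.36·2.6946 = 36; share = 0.2338.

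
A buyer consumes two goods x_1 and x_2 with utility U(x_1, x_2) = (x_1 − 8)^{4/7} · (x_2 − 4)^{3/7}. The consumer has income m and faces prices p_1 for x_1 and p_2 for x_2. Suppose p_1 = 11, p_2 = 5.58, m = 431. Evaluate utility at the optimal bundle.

V = 19.698

Let x_1' = x_1−8, x_2' = x_2−4. MRS = (4/3)·x_2'/x_1' = p_1/p_2.
Substituting into the budget: x_1* = 8 + 4/7·(m − 8·p_1 − 4·p_2)/p_1, and x_2* = 4 + 3/7·(…)/p_2.
Discretionary income = 431 − 8·11 − 4·5.58 = 320.68; x_1* = 8 + 4/7·320.68/11 = 24.6587; x_2* = 4 + 3/7·320.68/5.58 = 28.6298.
Utility at the optimum: U(24.6587, 28.6298) = 19.698.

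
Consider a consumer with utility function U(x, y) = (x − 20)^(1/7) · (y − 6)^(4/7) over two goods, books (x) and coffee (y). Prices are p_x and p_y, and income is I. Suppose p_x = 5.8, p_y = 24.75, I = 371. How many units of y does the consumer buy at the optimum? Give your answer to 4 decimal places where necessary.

y* = 9.4424

Substituting into the budget: x* = 20 + 0.2·(I − 20·p_x − 6·p_y)/p_x, and y* = 6 + 0.8·(…)/p_y.
Discretionary income = 371 − 20·5.8 − 6·24.75 = 106.5; y* = 6 + 0.8·106.5/24.75 = 9.4424.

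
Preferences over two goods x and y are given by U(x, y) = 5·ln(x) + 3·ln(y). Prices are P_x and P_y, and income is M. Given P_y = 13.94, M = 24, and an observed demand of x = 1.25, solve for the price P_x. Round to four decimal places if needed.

P_x = 12

MU_x/MU_y = (5·y)/(3·x); tangency sets this equal to P_x/P_y.
Rearranging, P_y·y = (3/5)·P_x·x. Substituting into the budget gives P_x·x·(1 + (3/5)) = M.
Demand: x*(P_x,P_y,M) = 0.625·M/P_x and y* = 0.375·M/P_y.
Set x* = 1.25 in the demand function and solve for P_x: P_x = 12.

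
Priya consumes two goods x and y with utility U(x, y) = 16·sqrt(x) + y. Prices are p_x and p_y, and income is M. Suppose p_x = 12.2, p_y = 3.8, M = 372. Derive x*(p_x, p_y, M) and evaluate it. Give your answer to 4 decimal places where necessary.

x* = 6.2091

Utility is quasi-linear in y; the FOC for x is 8/√x = p_x/p_y.
Solve: √x = 8·p_y/p_x, so x*(p_x,p_y) = (8·p_y/p_x)², and y* = (M − p_x·x*)/p_y.
Plugging in: x* = (8·3.8/12.2)² = 6.2091.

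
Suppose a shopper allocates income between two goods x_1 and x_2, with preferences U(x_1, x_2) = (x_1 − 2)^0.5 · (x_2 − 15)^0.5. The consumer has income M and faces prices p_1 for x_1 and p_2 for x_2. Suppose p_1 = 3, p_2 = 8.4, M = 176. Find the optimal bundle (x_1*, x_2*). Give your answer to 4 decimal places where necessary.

Let x_1' = x_1−2, x_2' = x_2−15. MRS = x_2'/x_1' = p_1/p_2.
After buying the subsistence bundle (2, 15), a share 0.5 of the remaining income goes to x_1: x_1* = 2 + 0.5·(M − 2p_1 − 15p_2)/p_1.
Discretionary income = 176 − 2·3 − 15·8.4 = 44; x_1* = 2 + 0.5·44/3 = 9.3333; x_2* = 15 + 0.5·44/8.4 = 17.619.

x_1* = 9.3333, x_2* = 17.619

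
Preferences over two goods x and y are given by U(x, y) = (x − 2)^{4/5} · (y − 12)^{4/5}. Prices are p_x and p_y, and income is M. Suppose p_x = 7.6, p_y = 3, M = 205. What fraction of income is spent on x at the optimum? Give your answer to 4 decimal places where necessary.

Substituting into the budget: x* = 2 + 0.5·(M − 2·p_x − 12·p_y)/p_x, and y* = 12 + 0.5·(…)/p_y.
Discretionary income = 205 − 2·7.6 − 12·3 = 153.8; x* = 2 + 0.5·153.8/7.6 = 12.1184; y* = 12 + 0.5·153.8/3 = 37.6333.
Expenditure on x: 7.6·12.1184 = 92.1; share = 0.4493.

share on x = 0.4493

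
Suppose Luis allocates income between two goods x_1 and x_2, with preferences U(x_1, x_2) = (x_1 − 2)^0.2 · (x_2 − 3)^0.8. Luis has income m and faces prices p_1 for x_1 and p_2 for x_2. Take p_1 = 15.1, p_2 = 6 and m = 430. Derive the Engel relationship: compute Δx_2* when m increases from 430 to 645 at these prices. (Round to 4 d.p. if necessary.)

This is Cobb-Douglas in (x_1−2, x_2−3): tangency gives 0.2·p_2·(x_2−3) = 0.8·p_1·(x_1−2).
After buying the subsistence bundle (2, 3), a share 0.2 of the remaining income goes to x_1: x_1* = 2 + 0.2·(m − 2p_1 − 3p_2)/p_1.
Discretionary income = 430 − 2·15.1 − 3·6 = 381.8; x_2* = 3 + 0.8·381.8/6 = 53.9067.
At m' = 645: x_2* = 82.5733. Change: 82.5733 − 53.9067 = 28.6667.

Δx_2* = 28.6667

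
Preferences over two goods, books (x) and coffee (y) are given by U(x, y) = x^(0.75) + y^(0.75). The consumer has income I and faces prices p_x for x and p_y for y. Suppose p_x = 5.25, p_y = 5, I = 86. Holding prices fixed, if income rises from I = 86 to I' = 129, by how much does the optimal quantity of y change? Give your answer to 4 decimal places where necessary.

From the CES first-order condition, (y/x)^(0.25) = p_x/p_y.
Hence y/x = (p_x/p_y)^(1/(0.25)), i.e. raised to the 4 power.
With the ratio pinned down, the budget gives x* = I/(p_x + p_y·(y/x)) and y* = (y/x)·x*.
Numerically y/x = 1.215506, so x* = 86/(5.25 + 5·1.215506) = 7.5921 and y* = 1.215506·7.5921 = 9.2283.
At I' = 129: y* = 13.8424. Change: 13.8424 − 9.2283 = 4.6141.

Δy* = 4.6141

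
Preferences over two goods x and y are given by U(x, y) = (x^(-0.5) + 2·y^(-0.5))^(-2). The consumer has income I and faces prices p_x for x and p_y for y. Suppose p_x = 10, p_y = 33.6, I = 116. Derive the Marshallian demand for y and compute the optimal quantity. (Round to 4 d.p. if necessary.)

With the ratio pinned down, the budget gives x* = I/(p_x + p_y·(y/x)) and y* = (y/x)·x*.
Numerically y/x = 0.70761, so x* = 116/(10 + 33.6·0.70761) = 3.4344 and y* = 0.70761·3.4344 = 2.4302.

y* = 2.4302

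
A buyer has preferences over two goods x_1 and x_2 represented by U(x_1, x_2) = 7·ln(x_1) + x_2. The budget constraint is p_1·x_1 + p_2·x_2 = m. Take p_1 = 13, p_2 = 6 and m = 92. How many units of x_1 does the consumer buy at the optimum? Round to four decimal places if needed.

x_1* = 3.2308

So x_1*(p_1,p_2) = 7·p_2/p_1, independent of income; and x_2* = (m − 7·p_2)/p_2.
At the given prices: x_1* = 7·6/13 = 3.2308.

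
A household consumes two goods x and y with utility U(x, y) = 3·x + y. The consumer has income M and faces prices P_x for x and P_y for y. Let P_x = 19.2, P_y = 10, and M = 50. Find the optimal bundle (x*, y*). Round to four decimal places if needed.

Perfect substitutes: compare marginal utility per dollar. 3/P_x vs 1/P_y → 0.1562 vs 0.1.
x gives more utility per dollar, so spend all income on x: x* = M/P_x, y* = 0.
Numerically: x* = 2.6042, y* = 0.

x* = 2.6042, y* = 0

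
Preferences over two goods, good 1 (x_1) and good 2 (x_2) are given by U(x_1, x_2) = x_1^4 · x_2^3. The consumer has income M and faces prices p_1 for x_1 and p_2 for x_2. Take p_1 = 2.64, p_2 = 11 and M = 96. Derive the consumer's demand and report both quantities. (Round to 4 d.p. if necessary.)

Tangency: MRS = (4/3)·x_2/x_1 = p_1/p_2.
So 4·p_2·x_2 = 3·p_1·x_1; combined with the budget, a share 4/7 of income goes to x_1.
Demand: x_1*(p_1,p_2,M) = 4/7·M/p_1 and x_2* = 3/7·M/p_2.
At p_1=2.64, p_2=11, M=96: x_1* = 4/7·96/2.64 = 20.7792, x_2* = 3.7403.

x_1* = 20.7792, x_2* = 3.7403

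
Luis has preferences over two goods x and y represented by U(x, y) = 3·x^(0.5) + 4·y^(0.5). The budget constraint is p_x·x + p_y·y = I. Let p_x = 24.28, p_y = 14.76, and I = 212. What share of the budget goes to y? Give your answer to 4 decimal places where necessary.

share on y = 0.7452

MRS = MU_x/MU_y = (3/4)·(y/x)^(0.5). Set equal to p_x/p_y.
Solve for the ratio: y/x = [(4/3)·p_x/p_y]^(2).
Substitute y = (y/x)·x into the budget: x* = I/(p_x + p_y·(y/x)).
Numerically y/x = 4.810632, so x* = 212/(24.28 + 14.76·4.810632) = 2.2249 and y* = 4.810632·2.2249 = 10.7032.
Expenditure on y: 14.76·10.7032 = 157.9793; share = 0.7452.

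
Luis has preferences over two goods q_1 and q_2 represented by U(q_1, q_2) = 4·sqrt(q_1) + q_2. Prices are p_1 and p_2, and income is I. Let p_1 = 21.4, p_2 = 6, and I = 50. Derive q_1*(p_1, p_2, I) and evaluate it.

MU_q_1 = 2/√q_1, MU_q_2 = 1. Tangency: 2/√q_1 = p_1/p_2.
Thus q_1* = (2·p_2/p_1)² — independent of I — with the rest of income spent on q_2.
Plugging in: q_1* = (2·6/21.4)² = 0.3144.

q_1* = 0.3144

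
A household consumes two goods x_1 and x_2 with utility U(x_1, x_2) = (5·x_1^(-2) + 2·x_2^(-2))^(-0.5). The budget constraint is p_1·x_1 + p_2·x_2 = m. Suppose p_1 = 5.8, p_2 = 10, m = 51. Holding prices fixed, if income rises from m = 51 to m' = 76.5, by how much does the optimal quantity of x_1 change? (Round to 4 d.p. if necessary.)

From the CES first-order condition, (5/2)·(x_2/x_1)^(3) = p_1/p_2.
Hence x_2/x_1 = ((2/5)·p_1/p_2)^(1/(3)), i.e. raised to the 1/3 power.
With the ratio pinned down, the budget gives x_1* = m/(p_1 + p_2·(x_2/x_1)) and x_2* = (x_2/x_1)·x_1*.
Numerically x_2/x_1 = 0.614463, so x_1* = 51/(5.8 + 10·0.614463) = 4.2697.
At m' = 76.5: x_1* = 6.4045. Change: 6.4045 − 4.2697 = 2.1348.

Δx_1* = 2.1348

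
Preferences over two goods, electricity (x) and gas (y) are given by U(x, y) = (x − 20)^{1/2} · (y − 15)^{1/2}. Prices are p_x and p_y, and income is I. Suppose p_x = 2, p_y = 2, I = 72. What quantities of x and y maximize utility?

x* = 20.5, y* = 15.5

This is Cobb-Douglas in (x−20, y−15): tangency gives 0.5·p_y·(y−15) = 0.5·p_x·(x−20).
Substituting into the budget: x* = 20 + 0.5·(I − 20·p_x − 15·p_y)/p_x, and y* = 15 + 0.5·(…)/p_y.
Discretionary income = 72 − 20·2 − 15·2 = 2; x* = 20 + 0.5·2/2 = 20.5; y* = 15 + 0.5·2/2 = 15.5.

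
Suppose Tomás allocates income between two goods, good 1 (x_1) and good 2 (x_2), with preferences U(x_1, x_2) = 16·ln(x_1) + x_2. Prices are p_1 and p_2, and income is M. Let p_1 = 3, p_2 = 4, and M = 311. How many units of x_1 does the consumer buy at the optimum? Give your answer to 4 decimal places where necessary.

So x_1*(p_1,p_2) = 16·p_2/p_1, independent of income; and x_2* = (M − 16·p_2)/p_2.
At the given prices: x_1* = 16·4/3 = 21.3333.

x_1* = 21.3333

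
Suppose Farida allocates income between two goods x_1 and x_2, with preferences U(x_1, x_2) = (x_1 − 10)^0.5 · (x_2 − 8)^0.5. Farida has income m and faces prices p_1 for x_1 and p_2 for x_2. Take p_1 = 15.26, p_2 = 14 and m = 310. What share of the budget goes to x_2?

share on x_2 = 0.4345

This is Cobb-Douglas in (x_1−10, x_2−8): tangency gives 0.5·p_2·(x_2−8) = 0.5·p_1·(x_1−10).
After buying the subsistence bundle (10, 8), a share 0.5 of the remaining income goes to x_1: x_1* = 10 + 0.5·(m − 10p_1 − 8p_2)/p_1.
Discretionary income = 310 − 10·15.26 − 8·14 = 45.4; x_1* = 10 + 0.5·45.4/15.26 = 11.4875; x_2* = 8 + 0.5·45.4/14 = 9.6214.
Expenditure on x_2: 14·9.6214 = 134.7; share = 0.4345.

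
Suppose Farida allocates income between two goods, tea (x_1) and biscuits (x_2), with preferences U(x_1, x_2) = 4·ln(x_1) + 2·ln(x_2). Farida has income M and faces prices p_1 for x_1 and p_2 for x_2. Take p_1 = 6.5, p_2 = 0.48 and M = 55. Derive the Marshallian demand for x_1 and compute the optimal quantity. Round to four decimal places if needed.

x_1* = 5.641

MU_x_1/MU_x_2 = (4·x_2)/(2·x_1); tangency sets this equal to p_1/p_2.
Rearranging, p_2·x_2 = (1/2)·p_1·x_1. Substituting into the budget gives p_1·x_1·(1 + (1/2)) = M.
Demand: x_1*(p_1,p_2,M) = 2/3·M/p_1 and x_2* = 1/3·M/p_2.
At p_1=6.5, p_2=0.48, M=55: x_1* = 2/3·55/6.5 = 5.641.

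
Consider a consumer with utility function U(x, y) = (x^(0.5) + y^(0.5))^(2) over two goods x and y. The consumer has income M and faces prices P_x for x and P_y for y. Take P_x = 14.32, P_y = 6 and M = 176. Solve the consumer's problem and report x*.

x* = 3.6291

MU_x ∝ x^(-0.5), MU_y ∝ y^(-0.5), so MRS = (y/x)^(0.5) = P_x/P_y.
Solve for the ratio: y/x = [P_x/P_y]^(2).
Substitute y = (y/x)·x into the budget: x* = M/(P_x + P_y·(y/x)).
Numerically y/x = 5.696178, so x* = 176/(14.32 + 6·5.696178) = 3.6291.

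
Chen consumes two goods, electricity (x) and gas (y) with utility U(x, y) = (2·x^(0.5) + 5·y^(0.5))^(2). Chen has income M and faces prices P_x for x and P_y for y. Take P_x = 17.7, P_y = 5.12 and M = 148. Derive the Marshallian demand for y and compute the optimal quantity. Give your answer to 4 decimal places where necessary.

From the CES first-order condition, (2/5)·(y/x)^(0.5) = P_x/P_y.
Hence y/x = ((5/2)·P_x/P_y)^(1/(0.5)), i.e. raised to the 2 power.
Substitute y = (y/x)·x into the budget: x* = M/(P_x + P_y·(y/x)).
Numerically y/x = 74.694157, so x* = 148/(17.7 + 5.12·74.694157) = 0.3699 and y* = 74.694157·0.3699 = 27.6276.

y* = 27.6276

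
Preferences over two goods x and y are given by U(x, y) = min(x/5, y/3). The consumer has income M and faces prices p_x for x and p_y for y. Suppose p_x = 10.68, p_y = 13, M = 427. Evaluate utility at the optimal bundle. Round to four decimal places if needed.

Leontief preferences: the optimum is at the kink where x/5 = y/3, i.e. y = (3/5)·x.
Budget: p_x·x + p_y·(3/5)·x = M, so (5·p_x + 3·p_y)·x = 5·M.
Demand: x*(p_x,p_y,M) = 5·M/(5·p_x + 3·p_y), y* = 3·M/(5·p_x + 3·p_y).
Here 5·10.68 + 3·13 = 92.4, giving x* = 23.1061 and y* = 13.8636.
Utility at the optimum: U(23.1061, 13.8636) = 4.6212.

V = 4.6212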